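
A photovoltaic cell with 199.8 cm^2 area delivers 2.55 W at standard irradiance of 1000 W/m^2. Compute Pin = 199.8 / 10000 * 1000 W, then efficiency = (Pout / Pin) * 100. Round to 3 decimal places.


First compute the input power:
  Pin = area_cm2 / 10000 * G = 199.8 / 10000 * 1000 = 19.98 W
Then compute efficiency:
  Efficiency = (Pout / Pin) * 100 = (2.55 / 19.98) * 100
  Efficiency = 12.763%

12.763


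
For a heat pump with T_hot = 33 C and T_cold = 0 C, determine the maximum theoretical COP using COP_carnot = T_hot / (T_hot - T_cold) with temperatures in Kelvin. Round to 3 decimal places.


Convert to Kelvin:
  T_hot = 33 + 273.15 = 306.15 K
  T_cold = 0 + 273.15 = 273.15 K
Apply Carnot COP formula:
  COP = T_hot_K / (T_hot_K - T_cold_K) = 306.15 / 33.0
  COP = 9.277

9.277


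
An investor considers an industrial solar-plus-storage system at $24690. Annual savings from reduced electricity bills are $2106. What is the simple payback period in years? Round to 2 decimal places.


Simple payback period = initial cost / annual savings
Payback = 24690 / 2106
Payback = 11.72 years

11.72


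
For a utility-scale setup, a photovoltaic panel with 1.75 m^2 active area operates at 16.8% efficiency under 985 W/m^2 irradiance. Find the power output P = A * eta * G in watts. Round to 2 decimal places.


Use the solar power formula P = A * eta * G.
Given: A = 1.75 m^2, eta = 0.168, G = 985 W/m^2
P = 1.75 * 0.168 * 985
P = 289.59 W

289.59


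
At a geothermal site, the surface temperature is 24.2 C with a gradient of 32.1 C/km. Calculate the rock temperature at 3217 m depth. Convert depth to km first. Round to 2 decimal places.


Convert depth to km: 3217 / 1000 = 3.217 km
Temperature increase = gradient * depth_km = 32.1 * 3.217 = 103.27 C
Temperature at depth = T_surface + delta_T = 24.2 + 103.27
T = 127.47 C

127.47


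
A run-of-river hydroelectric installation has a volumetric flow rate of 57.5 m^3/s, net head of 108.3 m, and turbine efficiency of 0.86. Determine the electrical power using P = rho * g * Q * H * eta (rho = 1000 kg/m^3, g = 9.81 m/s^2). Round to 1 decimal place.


Apply the hydropower formula P = rho * g * Q * H * eta
rho * g = 1000 * 9.81 = 9810.0
P = 9810.0 * 57.5 * 108.3 * 0.86
P = 52536817.4 W

52536817.4


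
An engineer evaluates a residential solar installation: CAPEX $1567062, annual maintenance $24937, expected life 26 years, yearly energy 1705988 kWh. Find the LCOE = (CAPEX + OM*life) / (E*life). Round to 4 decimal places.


Total cost = CAPEX + OM * lifetime = 1567062 + 24937 * 26 = 1567062 + 648362 = 2215424
Total generation = annual * lifetime = 1705988 * 26 = 44355688 kWh
LCOE = 2215424 / 44355688
LCOE = 0.0499 $/kWh

0.0499


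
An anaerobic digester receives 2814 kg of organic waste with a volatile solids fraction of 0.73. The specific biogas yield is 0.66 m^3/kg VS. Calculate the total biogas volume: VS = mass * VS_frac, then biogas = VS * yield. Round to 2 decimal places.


Compute volatile solids:
  VS = mass * VS_fraction = 2814 * 0.73 = 2054.22 kg
Calculate biogas volume:
  Biogas = VS * specific_yield = 2054.22 * 0.66
  Biogas = 1355.79 m^3

1355.79


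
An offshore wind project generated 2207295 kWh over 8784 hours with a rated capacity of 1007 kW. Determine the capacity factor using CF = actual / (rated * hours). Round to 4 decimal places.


Capacity factor = actual output / maximum possible output
Maximum possible = rated * hours = 1007 * 8784 = 8845488 kWh
CF = 2207295 / 8845488
CF = 0.2495

0.2495


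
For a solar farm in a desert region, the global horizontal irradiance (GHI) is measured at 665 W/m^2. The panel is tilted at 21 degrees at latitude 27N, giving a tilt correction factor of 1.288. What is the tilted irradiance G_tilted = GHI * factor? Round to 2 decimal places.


Identify the given values:
  GHI = 665 W/m^2, tilt correction factor = 1.288
Apply the formula G_tilted = GHI * factor:
  G_tilted = 665 * 1.288
  G_tilted = 856.52 W/m^2

856.52


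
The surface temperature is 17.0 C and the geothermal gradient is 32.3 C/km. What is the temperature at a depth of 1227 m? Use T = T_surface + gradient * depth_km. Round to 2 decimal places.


Convert depth to km: 1227 / 1000 = 1.227 km
Temperature increase = gradient * depth_km = 32.3 * 1.227 = 39.63 C
Temperature at depth = T_surface + delta_T = 17.0 + 39.63
T = 56.63 C

56.63


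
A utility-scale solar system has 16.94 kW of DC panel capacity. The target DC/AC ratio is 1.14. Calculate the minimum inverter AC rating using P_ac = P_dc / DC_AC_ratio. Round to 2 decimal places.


The inverter AC capacity is determined by the DC/AC ratio.
Given: P_dc = 16.94 kW, DC/AC ratio = 1.14
P_ac = P_dc / ratio = 16.94 / 1.14
P_ac = 14.86 kW

14.86


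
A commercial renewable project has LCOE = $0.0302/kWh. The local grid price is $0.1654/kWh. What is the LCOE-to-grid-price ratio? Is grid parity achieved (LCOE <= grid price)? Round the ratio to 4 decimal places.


Compare LCOE to grid price:
  LCOE = $0.0302/kWh, Grid price = $0.1654/kWh
  Ratio = LCOE / grid_price = 0.0302 / 0.1654 = 0.1826
  Grid parity achieved (ratio <= 1)? yes

0.1826


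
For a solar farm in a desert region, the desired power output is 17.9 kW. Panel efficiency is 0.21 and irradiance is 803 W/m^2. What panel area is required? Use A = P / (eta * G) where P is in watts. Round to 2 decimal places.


Convert target power to watts: P = 17.9 * 1000 = 17900.0 W
Compute denominator: eta * G = 0.21 * 803 = 168.63
Required area A = P / (eta * G) = 17900.0 / 168.63
A = 106.15 m^2

106.15


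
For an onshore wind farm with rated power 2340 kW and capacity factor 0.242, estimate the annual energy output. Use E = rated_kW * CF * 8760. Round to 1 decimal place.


Annual energy = rated_kW * capacity_factor * hours_per_year
Given: P_rated = 2340 kW, CF = 0.242, hours = 8760
E = 2340 * 0.242 * 8760
E = 4960612.8 kWh

4960612.8


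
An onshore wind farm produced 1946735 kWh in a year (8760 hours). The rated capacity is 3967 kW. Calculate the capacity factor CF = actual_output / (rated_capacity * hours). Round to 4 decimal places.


Capacity factor = actual output / maximum possible output
Maximum possible = rated * hours = 3967 * 8760 = 34750920 kWh
CF = 1946735 / 34750920
CF = 0.0560

0.0560


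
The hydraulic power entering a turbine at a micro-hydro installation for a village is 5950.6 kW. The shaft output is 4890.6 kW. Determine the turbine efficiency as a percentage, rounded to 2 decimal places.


Turbine efficiency = (output power / input power) * 100
eta = (4890.6 / 5950.6) * 100
eta = 82.19%

82.19


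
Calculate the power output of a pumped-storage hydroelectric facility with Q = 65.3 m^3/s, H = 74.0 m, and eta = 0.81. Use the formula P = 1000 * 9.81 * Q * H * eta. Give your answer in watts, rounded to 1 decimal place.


Apply the hydropower formula P = rho * g * Q * H * eta
rho * g = 1000 * 9.81 = 9810.0
P = 9810.0 * 65.3 * 74.0 * 0.81
P = 38397144.4 W

38397144.4


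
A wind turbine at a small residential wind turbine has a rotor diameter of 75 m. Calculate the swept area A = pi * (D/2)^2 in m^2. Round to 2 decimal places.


Compute the rotor radius:
  r = D / 2 = 75 / 2 = 37.5 m
Calculate swept area:
  A = pi * r^2 = pi * 37.5^2
  A = 4417.86 m^2

4417.86


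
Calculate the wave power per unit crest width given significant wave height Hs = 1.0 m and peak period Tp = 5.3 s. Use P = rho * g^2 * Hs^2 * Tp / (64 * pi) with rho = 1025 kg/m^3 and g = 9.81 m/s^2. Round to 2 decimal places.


Apply wave power formula:
  g^2 = 9.81^2 = 96.2361
  Hs^2 = 1.0^2 = 1.0
  Numerator = rho * g^2 * Hs^2 * Tp = 1025 * 96.2361 * 1.0 * 5.3 = 522802.61
  Denominator = 64 * pi = 201.0619
  P = 522802.61 / 201.0619 = 2600.21 W/m

2600.21


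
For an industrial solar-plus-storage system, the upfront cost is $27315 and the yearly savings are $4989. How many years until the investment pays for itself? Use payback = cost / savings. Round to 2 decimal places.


Simple payback period = initial cost / annual savings
Payback = 27315 / 4989
Payback = 5.48 years

5.48


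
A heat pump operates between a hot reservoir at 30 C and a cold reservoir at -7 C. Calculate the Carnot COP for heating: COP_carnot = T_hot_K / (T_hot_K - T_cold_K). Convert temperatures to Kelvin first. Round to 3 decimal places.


Convert to Kelvin:
  T_hot = 30 + 273.15 = 303.15 K
  T_cold = -7 + 273.15 = 266.15 K
Apply Carnot COP formula:
  COP = T_hot_K / (T_hot_K - T_cold_K) = 303.15 / 37.0
  COP = 8.193

8.193


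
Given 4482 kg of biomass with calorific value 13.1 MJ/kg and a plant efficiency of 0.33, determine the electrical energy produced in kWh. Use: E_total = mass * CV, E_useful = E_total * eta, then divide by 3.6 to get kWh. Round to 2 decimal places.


Total energy = mass * CV = 4482 * 13.1 = 58714.2 MJ
Useful energy = total * eta = 58714.2 * 0.33 = 19375.69 MJ
Convert to kWh: 19375.69 / 3.6
Useful energy = 5382.14 kWh

5382.14


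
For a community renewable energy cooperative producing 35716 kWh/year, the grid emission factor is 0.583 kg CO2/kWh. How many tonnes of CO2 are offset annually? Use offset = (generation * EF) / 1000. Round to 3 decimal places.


CO2 offset in kg = generation * emission_factor
CO2 offset = 35716 * 0.583 = 20822.43 kg
Convert to tonnes:
  CO2 offset = 20822.43 / 1000 = 20.822 tonnes

20.822


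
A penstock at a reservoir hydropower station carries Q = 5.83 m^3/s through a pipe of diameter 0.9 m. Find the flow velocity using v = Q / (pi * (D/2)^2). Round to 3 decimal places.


Compute pipe cross-sectional area:
  A = pi * (D/2)^2 = pi * (0.9/2)^2 = 0.6362 m^2
Calculate velocity:
  v = Q / A = 5.83 / 0.6362
  v = 9.164 m/s

9.164


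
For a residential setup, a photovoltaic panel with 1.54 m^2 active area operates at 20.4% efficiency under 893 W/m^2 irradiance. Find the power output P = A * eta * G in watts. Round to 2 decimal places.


Use the solar power formula P = A * eta * G.
Given: A = 1.54 m^2, eta = 0.204, G = 893 W/m^2
P = 1.54 * 0.204 * 893
P = 280.54 W

280.54


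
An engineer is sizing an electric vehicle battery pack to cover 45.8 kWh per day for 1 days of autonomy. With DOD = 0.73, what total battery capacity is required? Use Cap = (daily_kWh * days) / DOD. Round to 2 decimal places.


Total energy needed = daily * days = 45.8 * 1 = 45.8 kWh
Account for depth of discharge:
  Cap = total_energy / DOD = 45.8 / 0.73
  Cap = 62.74 kWh

62.74


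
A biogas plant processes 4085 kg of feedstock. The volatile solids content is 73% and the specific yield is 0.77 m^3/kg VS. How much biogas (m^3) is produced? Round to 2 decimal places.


Compute volatile solids:
  VS = mass * VS_fraction = 4085 * 0.73 = 2982.05 kg
Calculate biogas volume:
  Biogas = VS * specific_yield = 2982.05 * 0.77
  Biogas = 2296.18 m^3

2296.18


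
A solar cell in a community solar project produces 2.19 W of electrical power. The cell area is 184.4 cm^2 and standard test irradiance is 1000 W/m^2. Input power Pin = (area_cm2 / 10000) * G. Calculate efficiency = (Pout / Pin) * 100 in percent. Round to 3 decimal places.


First compute the input power:
  Pin = area_cm2 / 10000 * G = 184.4 / 10000 * 1000 = 18.44 W
Then compute efficiency:
  Efficiency = (Pout / Pin) * 100 = (2.19 / 18.44) * 100
  Efficiency = 11.876%

11.876


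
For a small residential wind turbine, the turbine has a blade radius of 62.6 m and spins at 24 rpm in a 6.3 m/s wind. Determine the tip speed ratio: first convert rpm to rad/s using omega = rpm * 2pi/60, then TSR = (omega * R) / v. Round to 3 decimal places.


Convert rotational speed to rad/s:
  omega = 24 * 2 * pi / 60 = 2.5133 rad/s
Compute tip speed:
  v_tip = omega * R = 2.5133 * 62.6 = 157.331 m/s
Tip speed ratio:
  TSR = v_tip / v_wind = 157.331 / 6.3 = 24.973

24.973


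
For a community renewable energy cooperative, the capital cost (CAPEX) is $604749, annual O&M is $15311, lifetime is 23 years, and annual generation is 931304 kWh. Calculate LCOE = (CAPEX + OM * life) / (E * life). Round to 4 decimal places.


Total cost = CAPEX + OM * lifetime = 604749 + 15311 * 23 = 604749 + 352153 = 956902
Total generation = annual * lifetime = 931304 * 23 = 21419992 kWh
LCOE = 956902 / 21419992
LCOE = 0.0447 $/kWh

0.0447


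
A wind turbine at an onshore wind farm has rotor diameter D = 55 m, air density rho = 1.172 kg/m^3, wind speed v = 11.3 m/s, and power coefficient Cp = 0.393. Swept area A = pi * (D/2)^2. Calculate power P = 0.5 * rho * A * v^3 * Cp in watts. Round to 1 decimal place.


Step 1 -- Compute swept area:
  A = pi * (D/2)^2 = pi * (55/2)^2 = 2375.83 m^2
Step 2 -- Apply wind power equation:
  P = 0.5 * rho * A * v^3 * Cp
  v^3 = 11.3^3 = 1442.897
  P = 0.5 * 1.172 * 2375.83 * 1442.897 * 0.393
  P = 789479.3 W

789479.3


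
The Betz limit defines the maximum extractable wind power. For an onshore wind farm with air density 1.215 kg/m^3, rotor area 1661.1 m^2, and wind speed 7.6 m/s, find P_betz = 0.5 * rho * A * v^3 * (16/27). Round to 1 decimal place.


The Betz coefficient Cp_max = 16/27 = 0.5926
v^3 = 7.6^3 = 438.976
P_betz = 0.5 * rho * A * v^3 * Cp_max
P_betz = 0.5 * 1.215 * 1661.1 * 438.976 * 0.5926
P_betz = 262505.9 W

262505.9


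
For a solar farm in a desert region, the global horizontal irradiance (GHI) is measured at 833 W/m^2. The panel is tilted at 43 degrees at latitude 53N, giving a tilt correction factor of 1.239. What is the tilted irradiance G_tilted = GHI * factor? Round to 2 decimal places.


Identify the given values:
  GHI = 833 W/m^2, tilt correction factor = 1.239
Apply the formula G_tilted = GHI * factor:
  G_tilted = 833 * 1.239
  G_tilted = 1032.09 W/m^2

1032.09


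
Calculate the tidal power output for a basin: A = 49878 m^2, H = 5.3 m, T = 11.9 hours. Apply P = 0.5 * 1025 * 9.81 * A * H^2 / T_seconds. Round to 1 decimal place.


Convert period to seconds: T = 11.9 * 3600 = 42840.0 s
H^2 = 5.3^2 = 28.09
P = 0.5 * rho * g * A * H^2 / T
P = 0.5 * 1025 * 9.81 * 49878 * 28.09 / 42840.0
P = 164427.4 W

164427.4


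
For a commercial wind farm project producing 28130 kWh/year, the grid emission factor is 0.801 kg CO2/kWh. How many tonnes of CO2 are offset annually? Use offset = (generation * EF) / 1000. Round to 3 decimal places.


CO2 offset in kg = generation * emission_factor
CO2 offset = 28130 * 0.801 = 22532.13 kg
Convert to tonnes:
  CO2 offset = 22532.13 / 1000 = 22.532 tonnes

22.532


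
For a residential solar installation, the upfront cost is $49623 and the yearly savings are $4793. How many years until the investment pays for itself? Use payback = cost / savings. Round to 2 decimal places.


Simple payback period = initial cost / annual savings
Payback = 49623 / 4793
Payback = 10.35 years

10.35


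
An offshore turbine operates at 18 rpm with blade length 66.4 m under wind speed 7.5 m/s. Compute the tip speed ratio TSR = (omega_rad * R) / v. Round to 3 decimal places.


Convert rotational speed to rad/s:
  omega = 18 * 2 * pi / 60 = 1.885 rad/s
Compute tip speed:
  v_tip = omega * R = 1.885 * 66.4 = 125.161 m/s
Tip speed ratio:
  TSR = v_tip / v_wind = 125.161 / 7.5 = 16.688

16.688


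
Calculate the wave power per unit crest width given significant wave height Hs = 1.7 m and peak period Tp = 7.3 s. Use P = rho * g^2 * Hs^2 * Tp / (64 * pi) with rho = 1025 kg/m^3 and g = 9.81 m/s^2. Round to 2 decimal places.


Apply wave power formula:
  g^2 = 9.81^2 = 96.2361
  Hs^2 = 1.7^2 = 2.89
  Numerator = rho * g^2 * Hs^2 * Tp = 1025 * 96.2361 * 2.89 * 7.3 = 2081050.33
  Denominator = 64 * pi = 201.0619
  P = 2081050.33 / 201.0619 = 10350.30 W/m

10350.30


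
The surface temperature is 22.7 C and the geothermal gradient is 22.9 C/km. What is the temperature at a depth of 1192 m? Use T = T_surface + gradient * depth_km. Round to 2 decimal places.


Convert depth to km: 1192 / 1000 = 1.192 km
Temperature increase = gradient * depth_km = 22.9 * 1.192 = 27.3 C
Temperature at depth = T_surface + delta_T = 22.7 + 27.3
T = 50.00 C

50.00


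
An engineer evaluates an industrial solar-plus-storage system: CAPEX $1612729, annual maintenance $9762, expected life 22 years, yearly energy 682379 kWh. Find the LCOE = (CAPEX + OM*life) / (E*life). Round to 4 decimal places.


Total cost = CAPEX + OM * lifetime = 1612729 + 9762 * 22 = 1612729 + 214764 = 1827493
Total generation = annual * lifetime = 682379 * 22 = 15012338 kWh
LCOE = 1827493 / 15012338
LCOE = 0.1217 $/kWh

0.1217


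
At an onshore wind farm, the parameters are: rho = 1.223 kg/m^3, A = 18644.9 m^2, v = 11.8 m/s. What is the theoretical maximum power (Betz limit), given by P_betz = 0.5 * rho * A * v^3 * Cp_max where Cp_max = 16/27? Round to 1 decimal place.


The Betz coefficient Cp_max = 16/27 = 0.5926
v^3 = 11.8^3 = 1643.032
P_betz = 0.5 * rho * A * v^3 * Cp_max
P_betz = 0.5 * 1.223 * 18644.9 * 1643.032 * 0.5926
P_betz = 11100914.6 W

11100914.6


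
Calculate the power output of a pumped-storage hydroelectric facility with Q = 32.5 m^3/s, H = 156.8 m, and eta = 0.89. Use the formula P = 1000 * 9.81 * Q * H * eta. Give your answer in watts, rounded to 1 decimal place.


Apply the hydropower formula P = rho * g * Q * H * eta
rho * g = 1000 * 9.81 = 9810.0
P = 9810.0 * 32.5 * 156.8 * 0.89
P = 44492666.4 W

44492666.4


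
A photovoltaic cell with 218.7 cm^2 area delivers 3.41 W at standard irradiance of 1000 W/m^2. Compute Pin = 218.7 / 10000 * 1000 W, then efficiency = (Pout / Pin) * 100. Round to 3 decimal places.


First compute the input power:
  Pin = area_cm2 / 10000 * G = 218.7 / 10000 * 1000 = 21.87 W
Then compute efficiency:
  Efficiency = (Pout / Pin) * 100 = (3.41 / 21.87) * 100
  Efficiency = 15.592%

15.592


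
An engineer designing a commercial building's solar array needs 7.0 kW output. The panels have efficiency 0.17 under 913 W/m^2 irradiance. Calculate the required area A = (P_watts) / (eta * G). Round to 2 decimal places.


Convert target power to watts: P = 7.0 * 1000 = 7000.0 W
Compute denominator: eta * G = 0.17 * 913 = 155.21
Required area A = P / (eta * G) = 7000.0 / 155.21
A = 45.10 m^2

45.10


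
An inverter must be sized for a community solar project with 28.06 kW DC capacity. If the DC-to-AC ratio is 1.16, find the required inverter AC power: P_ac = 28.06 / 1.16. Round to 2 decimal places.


The inverter AC capacity is determined by the DC/AC ratio.
Given: P_dc = 28.06 kW, DC/AC ratio = 1.16
P_ac = P_dc / ratio = 28.06 / 1.16
P_ac = 24.19 kW

24.19


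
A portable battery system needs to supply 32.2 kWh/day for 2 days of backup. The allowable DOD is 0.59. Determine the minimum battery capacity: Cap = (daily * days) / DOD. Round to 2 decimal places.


Total energy needed = daily * days = 32.2 * 2 = 64.4 kWh
Account for depth of discharge:
  Cap = total_energy / DOD = 64.4 / 0.59
  Cap = 109.15 kWh

109.15


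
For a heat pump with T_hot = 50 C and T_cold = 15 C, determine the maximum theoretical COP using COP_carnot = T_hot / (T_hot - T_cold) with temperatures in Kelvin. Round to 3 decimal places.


Convert to Kelvin:
  T_hot = 50 + 273.15 = 323.15 K
  T_cold = 15 + 273.15 = 288.15 K
Apply Carnot COP formula:
  COP = T_hot_K / (T_hot_K - T_cold_K) = 323.15 / 35.0
  COP = 9.233

9.233


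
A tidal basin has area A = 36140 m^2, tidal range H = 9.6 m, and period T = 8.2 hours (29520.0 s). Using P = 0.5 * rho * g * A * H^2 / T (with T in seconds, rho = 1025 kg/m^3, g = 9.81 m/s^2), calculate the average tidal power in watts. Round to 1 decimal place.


Convert period to seconds: T = 8.2 * 3600 = 29520.0 s
H^2 = 9.6^2 = 92.16
P = 0.5 * rho * g * A * H^2 / T
P = 0.5 * 1025 * 9.81 * 36140 * 92.16 / 29520.0
P = 567253.4 W

567253.4


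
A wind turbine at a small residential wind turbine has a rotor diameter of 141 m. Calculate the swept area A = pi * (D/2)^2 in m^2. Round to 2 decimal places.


Compute the rotor radius:
  r = D / 2 = 141 / 2 = 70.5 m
Calculate swept area:
  A = pi * r^2 = pi * 70.5^2
  A = 15614.50 m^2

15614.50


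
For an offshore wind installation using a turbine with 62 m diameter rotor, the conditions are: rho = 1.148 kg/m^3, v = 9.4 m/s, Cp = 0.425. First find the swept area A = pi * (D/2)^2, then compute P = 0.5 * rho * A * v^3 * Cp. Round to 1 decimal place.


Step 1 -- Compute swept area:
  A = pi * (D/2)^2 = pi * (62/2)^2 = 3019.07 m^2
Step 2 -- Apply wind power equation:
  P = 0.5 * rho * A * v^3 * Cp
  v^3 = 9.4^3 = 830.584
  P = 0.5 * 1.148 * 3019.07 * 830.584 * 0.425
  P = 611727.0 W

611727.0


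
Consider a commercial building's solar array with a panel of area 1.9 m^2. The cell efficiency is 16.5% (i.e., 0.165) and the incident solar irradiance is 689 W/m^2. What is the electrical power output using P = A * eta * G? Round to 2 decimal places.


Use the solar power formula P = A * eta * G.
Given: A = 1.9 m^2, eta = 0.165, G = 689 W/m^2
P = 1.9 * 0.165 * 689
P = 216.00 W

216.00


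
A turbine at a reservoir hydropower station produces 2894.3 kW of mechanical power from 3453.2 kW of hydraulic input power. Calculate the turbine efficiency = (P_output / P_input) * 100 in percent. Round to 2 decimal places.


Turbine efficiency = (output power / input power) * 100
eta = (2894.3 / 3453.2) * 100
eta = 83.82%

83.82


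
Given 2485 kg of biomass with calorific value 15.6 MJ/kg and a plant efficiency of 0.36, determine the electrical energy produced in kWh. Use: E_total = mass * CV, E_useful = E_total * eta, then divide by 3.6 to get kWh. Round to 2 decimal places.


Total energy = mass * CV = 2485 * 15.6 = 38766.0 MJ
Useful energy = total * eta = 38766.0 * 0.36 = 13955.76 MJ
Convert to kWh: 13955.76 / 3.6
Useful energy = 3876.60 kWh

3876.60


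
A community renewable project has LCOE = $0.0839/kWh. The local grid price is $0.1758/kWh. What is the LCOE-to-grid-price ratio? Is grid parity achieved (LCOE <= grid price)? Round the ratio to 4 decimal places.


Compare LCOE to grid price:
  LCOE = $0.0839/kWh, Grid price = $0.1758/kWh
  Ratio = LCOE / grid_price = 0.0839 / 0.1758 = 0.4772
  Grid parity achieved (ratio <= 1)? yes

0.4772


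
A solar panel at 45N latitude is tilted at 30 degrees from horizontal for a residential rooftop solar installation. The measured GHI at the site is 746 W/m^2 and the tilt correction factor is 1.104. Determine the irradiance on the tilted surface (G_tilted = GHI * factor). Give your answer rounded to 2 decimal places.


Identify the given values:
  GHI = 746 W/m^2, tilt correction factor = 1.104
Apply the formula G_tilted = GHI * factor:
  G_tilted = 746 * 1.104
  G_tilted = 823.58 W/m^2

823.58


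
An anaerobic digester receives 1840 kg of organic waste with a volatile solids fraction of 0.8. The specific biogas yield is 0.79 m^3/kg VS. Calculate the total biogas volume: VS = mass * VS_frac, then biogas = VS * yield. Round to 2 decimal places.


Compute volatile solids:
  VS = mass * VS_fraction = 1840 * 0.8 = 1472.0 kg
Calculate biogas volume:
  Biogas = VS * specific_yield = 1472.0 * 0.79
  Biogas = 1162.88 m^3

1162.88


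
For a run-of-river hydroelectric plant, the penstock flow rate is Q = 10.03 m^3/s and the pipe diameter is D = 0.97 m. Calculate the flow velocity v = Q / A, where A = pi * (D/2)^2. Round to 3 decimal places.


Compute pipe cross-sectional area:
  A = pi * (D/2)^2 = pi * (0.97/2)^2 = 0.739 m^2
Calculate velocity:
  v = Q / A = 10.03 / 0.739
  v = 13.573 m/s

13.573


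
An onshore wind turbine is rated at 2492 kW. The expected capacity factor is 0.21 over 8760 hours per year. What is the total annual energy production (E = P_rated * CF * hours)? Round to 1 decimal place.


Annual energy = rated_kW * capacity_factor * hours_per_year
Given: P_rated = 2492 kW, CF = 0.21, hours = 8760
E = 2492 * 0.21 * 8760
E = 4584283.2 kWh

4584283.2


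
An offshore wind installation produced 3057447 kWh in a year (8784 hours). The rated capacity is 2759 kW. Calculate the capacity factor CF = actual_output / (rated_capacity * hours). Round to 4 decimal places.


Capacity factor = actual output / maximum possible output
Maximum possible = rated * hours = 2759 * 8784 = 24235056 kWh
CF = 3057447 / 24235056
CF = 0.1262

0.1262


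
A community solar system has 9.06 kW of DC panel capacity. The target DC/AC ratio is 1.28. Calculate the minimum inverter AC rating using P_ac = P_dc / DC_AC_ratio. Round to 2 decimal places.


The inverter AC capacity is determined by the DC/AC ratio.
Given: P_dc = 9.06 kW, DC/AC ratio = 1.28
P_ac = P_dc / ratio = 9.06 / 1.28
P_ac = 7.08 kW

7.08


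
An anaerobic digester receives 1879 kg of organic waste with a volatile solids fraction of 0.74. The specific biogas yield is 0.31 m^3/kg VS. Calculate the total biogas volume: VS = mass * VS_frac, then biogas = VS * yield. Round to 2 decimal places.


Compute volatile solids:
  VS = mass * VS_fraction = 1879 * 0.74 = 1390.46 kg
Calculate biogas volume:
  Biogas = VS * specific_yield = 1390.46 * 0.31
  Biogas = 431.04 m^3

431.04


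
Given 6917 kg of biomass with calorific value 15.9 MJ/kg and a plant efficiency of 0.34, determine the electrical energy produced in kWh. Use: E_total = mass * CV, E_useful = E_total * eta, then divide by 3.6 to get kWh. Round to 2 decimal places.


Total energy = mass * CV = 6917 * 15.9 = 109980.3 MJ
Useful energy = total * eta = 109980.3 * 0.34 = 37393.3 MJ
Convert to kWh: 37393.3 / 3.6
Useful energy = 10387.03 kWh

10387.03


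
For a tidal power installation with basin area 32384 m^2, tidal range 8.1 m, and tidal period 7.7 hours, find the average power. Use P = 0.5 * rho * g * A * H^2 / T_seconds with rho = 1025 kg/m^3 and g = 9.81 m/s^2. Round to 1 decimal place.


Convert period to seconds: T = 7.7 * 3600 = 27720.0 s
H^2 = 8.1^2 = 65.61
P = 0.5 * rho * g * A * H^2 / T
P = 0.5 * 1025 * 9.81 * 32384 * 65.61 / 27720.0
P = 385363.1 W

385363.1


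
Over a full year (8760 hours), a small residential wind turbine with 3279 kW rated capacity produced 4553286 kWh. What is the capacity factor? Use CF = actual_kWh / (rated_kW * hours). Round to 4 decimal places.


Capacity factor = actual output / maximum possible output
Maximum possible = rated * hours = 3279 * 8760 = 28724040 kWh
CF = 4553286 / 28724040
CF = 0.1585

0.1585


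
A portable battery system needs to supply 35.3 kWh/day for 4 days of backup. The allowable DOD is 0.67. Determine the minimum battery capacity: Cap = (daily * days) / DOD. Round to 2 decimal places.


Total energy needed = daily * days = 35.3 * 4 = 141.2 kWh
Account for depth of discharge:
  Cap = total_energy / DOD = 141.2 / 0.67
  Cap = 210.75 kWh

210.75


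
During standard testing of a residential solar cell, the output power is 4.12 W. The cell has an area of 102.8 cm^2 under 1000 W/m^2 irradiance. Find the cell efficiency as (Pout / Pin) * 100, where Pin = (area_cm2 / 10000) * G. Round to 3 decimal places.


First compute the input power:
  Pin = area_cm2 / 10000 * G = 102.8 / 10000 * 1000 = 10.28 W
Then compute efficiency:
  Efficiency = (Pout / Pin) * 100 = (4.12 / 10.28) * 100
  Efficiency = 40.078%

40.078


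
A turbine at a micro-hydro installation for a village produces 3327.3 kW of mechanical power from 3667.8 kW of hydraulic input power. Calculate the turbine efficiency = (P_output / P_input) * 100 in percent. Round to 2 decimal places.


Turbine efficiency = (output power / input power) * 100
eta = (3327.3 / 3667.8) * 100
eta = 90.72%

90.72


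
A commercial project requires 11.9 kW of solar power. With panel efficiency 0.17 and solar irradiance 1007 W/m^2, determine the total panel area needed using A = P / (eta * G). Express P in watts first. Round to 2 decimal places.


Convert target power to watts: P = 11.9 * 1000 = 11900.0 W
Compute denominator: eta * G = 0.17 * 1007 = 171.19
Required area A = P / (eta * G) = 11900.0 / 171.19
A = 69.51 m^2

69.51


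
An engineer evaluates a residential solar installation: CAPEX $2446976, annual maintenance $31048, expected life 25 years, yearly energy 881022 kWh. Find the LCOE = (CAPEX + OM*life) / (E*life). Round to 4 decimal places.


Total cost = CAPEX + OM * lifetime = 2446976 + 31048 * 25 = 2446976 + 776200 = 3223176
Total generation = annual * lifetime = 881022 * 25 = 22025550 kWh
LCOE = 3223176 / 22025550
LCOE = 0.1463 $/kWh

0.1463


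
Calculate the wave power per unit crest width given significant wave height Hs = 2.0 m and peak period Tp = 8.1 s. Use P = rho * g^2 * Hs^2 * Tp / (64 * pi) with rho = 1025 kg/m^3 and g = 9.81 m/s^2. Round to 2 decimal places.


Apply wave power formula:
  g^2 = 9.81^2 = 96.2361
  Hs^2 = 2.0^2 = 4.0
  Numerator = rho * g^2 * Hs^2 * Tp = 1025 * 96.2361 * 4.0 * 8.1 = 3196000.88
  Denominator = 64 * pi = 201.0619
  P = 3196000.88 / 201.0619 = 15895.60 W/m

15895.60


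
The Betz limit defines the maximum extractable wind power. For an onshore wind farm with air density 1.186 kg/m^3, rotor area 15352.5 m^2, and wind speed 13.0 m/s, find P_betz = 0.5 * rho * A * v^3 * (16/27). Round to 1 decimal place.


The Betz coefficient Cp_max = 16/27 = 0.5926
v^3 = 13.0^3 = 2197.0
P_betz = 0.5 * rho * A * v^3 * Cp_max
P_betz = 0.5 * 1.186 * 15352.5 * 2197.0 * 0.5926
P_betz = 11852775.9 W

11852775.9


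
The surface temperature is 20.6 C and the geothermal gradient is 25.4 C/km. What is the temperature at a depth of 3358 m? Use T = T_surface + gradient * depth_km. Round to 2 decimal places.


Convert depth to km: 3358 / 1000 = 3.358 km
Temperature increase = gradient * depth_km = 25.4 * 3.358 = 85.29 C
Temperature at depth = T_surface + delta_T = 20.6 + 85.29
T = 105.89 C

105.89


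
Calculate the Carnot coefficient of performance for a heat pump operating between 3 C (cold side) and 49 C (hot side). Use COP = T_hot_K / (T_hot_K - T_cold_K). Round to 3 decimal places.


Convert to Kelvin:
  T_hot = 49 + 273.15 = 322.15 K
  T_cold = 3 + 273.15 = 276.15 K
Apply Carnot COP formula:
  COP = T_hot_K / (T_hot_K - T_cold_K) = 322.15 / 46.0
  COP = 7.003

7.003


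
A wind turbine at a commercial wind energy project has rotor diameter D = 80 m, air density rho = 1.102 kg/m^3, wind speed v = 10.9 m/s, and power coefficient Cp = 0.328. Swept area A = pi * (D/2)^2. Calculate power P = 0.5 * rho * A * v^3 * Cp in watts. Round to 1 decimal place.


Step 1 -- Compute swept area:
  A = pi * (D/2)^2 = pi * (80/2)^2 = 5026.55 m^2
Step 2 -- Apply wind power equation:
  P = 0.5 * rho * A * v^3 * Cp
  v^3 = 10.9^3 = 1295.029
  P = 0.5 * 1.102 * 5026.55 * 1295.029 * 0.328
  P = 1176453.6 W

1176453.6


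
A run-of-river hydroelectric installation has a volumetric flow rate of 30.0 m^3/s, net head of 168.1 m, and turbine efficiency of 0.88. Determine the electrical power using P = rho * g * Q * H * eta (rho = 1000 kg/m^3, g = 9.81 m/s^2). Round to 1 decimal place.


Apply the hydropower formula P = rho * g * Q * H * eta
rho * g = 1000 * 9.81 = 9810.0
P = 9810.0 * 30.0 * 168.1 * 0.88
P = 43535210.4 W

43535210.4


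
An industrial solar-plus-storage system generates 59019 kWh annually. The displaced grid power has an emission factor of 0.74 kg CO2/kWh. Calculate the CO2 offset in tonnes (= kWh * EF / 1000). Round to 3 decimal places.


CO2 offset in kg = generation * emission_factor
CO2 offset = 59019 * 0.74 = 43674.06 kg
Convert to tonnes:
  CO2 offset = 43674.06 / 1000 = 43.674 tonnes

43.674


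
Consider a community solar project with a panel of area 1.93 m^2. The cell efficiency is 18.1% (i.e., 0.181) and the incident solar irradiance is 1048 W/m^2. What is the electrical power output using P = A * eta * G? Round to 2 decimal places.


Use the solar power formula P = A * eta * G.
Given: A = 1.93 m^2, eta = 0.181, G = 1048 W/m^2
P = 1.93 * 0.181 * 1048
P = 366.10 W

366.10


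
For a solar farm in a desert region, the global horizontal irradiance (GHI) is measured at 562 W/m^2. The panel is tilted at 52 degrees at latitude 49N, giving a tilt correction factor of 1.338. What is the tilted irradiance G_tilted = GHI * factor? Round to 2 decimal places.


Identify the given values:
  GHI = 562 W/m^2, tilt correction factor = 1.338
Apply the formula G_tilted = GHI * factor:
  G_tilted = 562 * 1.338
  G_tilted = 751.96 W/m^2

751.96


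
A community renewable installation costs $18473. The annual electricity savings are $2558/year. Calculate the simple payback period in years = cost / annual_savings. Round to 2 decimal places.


Simple payback period = initial cost / annual savings
Payback = 18473 / 2558
Payback = 7.22 years

7.22


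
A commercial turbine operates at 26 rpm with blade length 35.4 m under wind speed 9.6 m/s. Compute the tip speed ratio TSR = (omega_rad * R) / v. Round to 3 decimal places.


Convert rotational speed to rad/s:
  omega = 26 * 2 * pi / 60 = 2.7227 rad/s
Compute tip speed:
  v_tip = omega * R = 2.7227 * 35.4 = 96.384 m/s
Tip speed ratio:
  TSR = v_tip / v_wind = 96.384 / 9.6 = 10.040

10.040


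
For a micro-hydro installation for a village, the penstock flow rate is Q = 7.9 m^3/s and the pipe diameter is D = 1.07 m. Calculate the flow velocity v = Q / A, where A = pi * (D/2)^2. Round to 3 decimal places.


Compute pipe cross-sectional area:
  A = pi * (D/2)^2 = pi * (1.07/2)^2 = 0.8992 m^2
Calculate velocity:
  v = Q / A = 7.9 / 0.8992
  v = 8.786 m/s

8.786


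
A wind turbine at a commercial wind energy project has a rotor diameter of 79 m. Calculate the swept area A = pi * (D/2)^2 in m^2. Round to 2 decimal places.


Compute the rotor radius:
  r = D / 2 = 79 / 2 = 39.5 m
Calculate swept area:
  A = pi * r^2 = pi * 39.5^2
  A = 4901.67 m^2

4901.67


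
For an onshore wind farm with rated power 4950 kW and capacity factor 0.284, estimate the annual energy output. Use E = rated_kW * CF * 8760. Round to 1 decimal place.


Annual energy = rated_kW * capacity_factor * hours_per_year
Given: P_rated = 4950 kW, CF = 0.284, hours = 8760
E = 4950 * 0.284 * 8760
E = 12314808.0 kWh

12314808.0


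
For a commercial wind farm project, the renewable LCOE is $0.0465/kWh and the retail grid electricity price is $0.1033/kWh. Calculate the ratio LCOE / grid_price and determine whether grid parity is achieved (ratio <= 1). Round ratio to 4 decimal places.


Compare LCOE to grid price:
  LCOE = $0.0465/kWh, Grid price = $0.1033/kWh
  Ratio = LCOE / grid_price = 0.0465 / 0.1033 = 0.4501
  Grid parity achieved (ratio <= 1)? yes

0.4501


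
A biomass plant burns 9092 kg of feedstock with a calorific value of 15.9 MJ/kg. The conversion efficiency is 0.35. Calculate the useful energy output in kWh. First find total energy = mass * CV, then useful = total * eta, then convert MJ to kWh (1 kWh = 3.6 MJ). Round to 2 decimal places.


Total energy = mass * CV = 9092 * 15.9 = 144562.8 MJ
Useful energy = total * eta = 144562.8 * 0.35 = 50596.98 MJ
Convert to kWh: 50596.98 / 3.6
Useful energy = 14054.72 kWh

14054.72


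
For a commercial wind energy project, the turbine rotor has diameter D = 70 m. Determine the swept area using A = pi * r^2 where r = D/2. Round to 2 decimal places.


Compute the rotor radius:
  r = D / 2 = 70 / 2 = 35.0 m
Calculate swept area:
  A = pi * r^2 = pi * 35.0^2
  A = 3848.45 m^2

3848.45


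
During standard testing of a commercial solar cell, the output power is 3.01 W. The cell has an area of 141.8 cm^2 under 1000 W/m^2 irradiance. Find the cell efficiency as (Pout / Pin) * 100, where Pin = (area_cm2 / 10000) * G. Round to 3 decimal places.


First compute the input power:
  Pin = area_cm2 / 10000 * G = 141.8 / 10000 * 1000 = 14.18 W
Then compute efficiency:
  Efficiency = (Pout / Pin) * 100 = (3.01 / 14.18) * 100
  Efficiency = 21.227%

21.227


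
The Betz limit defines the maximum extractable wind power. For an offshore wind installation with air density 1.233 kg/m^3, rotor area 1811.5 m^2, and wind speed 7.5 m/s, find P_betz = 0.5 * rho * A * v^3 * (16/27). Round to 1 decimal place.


The Betz coefficient Cp_max = 16/27 = 0.5926
v^3 = 7.5^3 = 421.875
P_betz = 0.5 * rho * A * v^3 * Cp_max
P_betz = 0.5 * 1.233 * 1811.5 * 421.875 * 0.5926
P_betz = 279197.4 W

279197.4


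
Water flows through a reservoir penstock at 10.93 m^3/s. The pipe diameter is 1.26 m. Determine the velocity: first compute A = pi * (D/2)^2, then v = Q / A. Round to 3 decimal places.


Compute pipe cross-sectional area:
  A = pi * (D/2)^2 = pi * (1.26/2)^2 = 1.2469 m^2
Calculate velocity:
  v = Q / A = 10.93 / 1.2469
  v = 8.766 m/s

8.766


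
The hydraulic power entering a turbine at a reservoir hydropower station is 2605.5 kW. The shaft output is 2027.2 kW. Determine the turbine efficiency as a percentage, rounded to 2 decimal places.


Turbine efficiency = (output power / input power) * 100
eta = (2027.2 / 2605.5) * 100
eta = 77.80%

77.80


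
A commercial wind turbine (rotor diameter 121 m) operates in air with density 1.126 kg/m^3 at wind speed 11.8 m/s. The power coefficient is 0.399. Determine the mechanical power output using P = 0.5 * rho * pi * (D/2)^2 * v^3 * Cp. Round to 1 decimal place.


Step 1 -- Compute swept area:
  A = pi * (D/2)^2 = pi * (121/2)^2 = 11499.01 m^2
Step 2 -- Apply wind power equation:
  P = 0.5 * rho * A * v^3 * Cp
  v^3 = 11.8^3 = 1643.032
  P = 0.5 * 1.126 * 11499.01 * 1643.032 * 0.399
  P = 4244122.7 W

4244122.7


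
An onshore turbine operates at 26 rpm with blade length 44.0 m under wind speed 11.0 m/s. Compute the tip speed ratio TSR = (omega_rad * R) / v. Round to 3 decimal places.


Convert rotational speed to rad/s:
  omega = 26 * 2 * pi / 60 = 2.7227 rad/s
Compute tip speed:
  v_tip = omega * R = 2.7227 * 44.0 = 119.799 m/s
Tip speed ratio:
  TSR = v_tip / v_wind = 119.799 / 11.0 = 10.891

10.891


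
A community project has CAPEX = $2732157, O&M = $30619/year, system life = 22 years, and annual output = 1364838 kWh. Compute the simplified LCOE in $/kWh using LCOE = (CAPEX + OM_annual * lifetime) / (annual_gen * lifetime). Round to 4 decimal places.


Total cost = CAPEX + OM * lifetime = 2732157 + 30619 * 22 = 2732157 + 673618 = 3405775
Total generation = annual * lifetime = 1364838 * 22 = 30026436 kWh
LCOE = 3405775 / 30026436
LCOE = 0.1134 $/kWh

0.1134


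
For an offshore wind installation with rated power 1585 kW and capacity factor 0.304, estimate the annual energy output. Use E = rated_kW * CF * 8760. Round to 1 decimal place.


Annual energy = rated_kW * capacity_factor * hours_per_year
Given: P_rated = 1585 kW, CF = 0.304, hours = 8760
E = 1585 * 0.304 * 8760
E = 4220918.4 kWh

4220918.4


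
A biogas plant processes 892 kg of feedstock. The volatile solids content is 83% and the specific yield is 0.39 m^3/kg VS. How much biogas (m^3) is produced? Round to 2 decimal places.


Compute volatile solids:
  VS = mass * VS_fraction = 892 * 0.83 = 740.36 kg
Calculate biogas volume:
  Biogas = VS * specific_yield = 740.36 * 0.39
  Biogas = 288.74 m^3

288.74


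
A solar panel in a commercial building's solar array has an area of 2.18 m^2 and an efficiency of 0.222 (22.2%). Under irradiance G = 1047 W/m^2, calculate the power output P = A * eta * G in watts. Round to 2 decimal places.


Use the solar power formula P = A * eta * G.
Given: A = 2.18 m^2, eta = 0.222, G = 1047 W/m^2
P = 2.18 * 0.222 * 1047
P = 506.71 W

506.71


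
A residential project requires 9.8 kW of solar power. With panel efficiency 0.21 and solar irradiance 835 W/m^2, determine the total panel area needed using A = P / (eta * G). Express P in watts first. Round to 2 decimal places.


Convert target power to watts: P = 9.8 * 1000 = 9800.0 W
Compute denominator: eta * G = 0.21 * 835 = 175.35
Required area A = P / (eta * G) = 9800.0 / 175.35
A = 55.89 m^2

55.89


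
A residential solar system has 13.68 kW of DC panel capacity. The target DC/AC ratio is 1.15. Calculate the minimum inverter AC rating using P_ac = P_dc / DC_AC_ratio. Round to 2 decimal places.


The inverter AC capacity is determined by the DC/AC ratio.
Given: P_dc = 13.68 kW, DC/AC ratio = 1.15
P_ac = P_dc / ratio = 13.68 / 1.15
P_ac = 11.90 kW

11.90
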